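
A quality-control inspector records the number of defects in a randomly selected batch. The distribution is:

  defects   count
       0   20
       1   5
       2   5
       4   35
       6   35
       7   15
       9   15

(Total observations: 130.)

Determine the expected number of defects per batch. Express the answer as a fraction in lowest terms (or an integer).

Total = 130, so P(defects=0) = 20/130, etc.
E[X] = (2/13)·0 + (1/26)·1 + (1/26)·2 + (7/26)·4 + (7/26)·6 + (3/26)·7 + (3/26)·9
     = 121/26

121/26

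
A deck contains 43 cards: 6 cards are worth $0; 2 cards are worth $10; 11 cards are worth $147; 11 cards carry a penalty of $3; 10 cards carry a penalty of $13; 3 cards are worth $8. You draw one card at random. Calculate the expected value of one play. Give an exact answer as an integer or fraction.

E[payout] = (6/43)·0 + (2/43)·10 + (11/43)·147 + (11/43)·(-3) + (10/43)·(-13) + (3/43)·8 = 1498/43

1498/43 dollars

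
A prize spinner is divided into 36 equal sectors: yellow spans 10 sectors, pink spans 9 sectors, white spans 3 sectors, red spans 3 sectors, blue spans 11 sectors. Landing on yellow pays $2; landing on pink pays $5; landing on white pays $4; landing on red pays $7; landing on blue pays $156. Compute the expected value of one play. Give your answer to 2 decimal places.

E[payout] = (10/36)·2 + (9/36)·5 + (3/36)·4 + (3/36)·7 + (11/36)·156 = 907/18
≈ $50.39

$50.39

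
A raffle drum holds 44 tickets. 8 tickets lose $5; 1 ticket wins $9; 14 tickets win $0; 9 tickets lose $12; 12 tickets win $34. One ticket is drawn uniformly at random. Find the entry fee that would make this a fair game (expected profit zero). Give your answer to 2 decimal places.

E[payout] = (8/44)·(-5) + (1/44)·9 + (14/44)·0 + (9/44)·(-12) + (12/44)·34 = 269/44
Fair fee = E[payout] = 269/44 ≈ $6.11

$6.11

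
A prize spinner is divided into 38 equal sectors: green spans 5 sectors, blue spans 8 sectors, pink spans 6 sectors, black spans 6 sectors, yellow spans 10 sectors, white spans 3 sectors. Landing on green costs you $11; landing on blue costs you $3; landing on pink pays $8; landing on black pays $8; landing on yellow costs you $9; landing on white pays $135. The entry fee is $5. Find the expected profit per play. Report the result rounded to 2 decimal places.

$3.74

E[payout] = (5/38)·(-11) + (8/38)·(-3) + (6/38)·8 + (6/38)·8 + (10/38)·(-9) + (3/38)·135 = 166/19
Expected profit = 166/19 − 5 = 71/19 ≈ $3.74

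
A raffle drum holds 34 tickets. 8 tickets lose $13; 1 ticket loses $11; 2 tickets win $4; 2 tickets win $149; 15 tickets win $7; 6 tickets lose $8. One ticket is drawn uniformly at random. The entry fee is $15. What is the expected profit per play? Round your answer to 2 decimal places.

E[payout] = (8/34)·(-13) + (1/34)·(-11) + (2/34)·4 + (2/34)·149 + (15/34)·7 + (6/34)·(-8) = 124/17
Expected profit = 124/17 − 15 = -131/17 ≈ -$7.71

-$7.71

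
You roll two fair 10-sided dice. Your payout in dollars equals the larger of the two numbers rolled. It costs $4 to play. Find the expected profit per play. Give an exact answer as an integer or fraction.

63/20 dollars

Distribution of the larger of the two numbers rolled: 1 w.p. 1/100, 2 w.p. 3/100, 3 w.p. 1/20, 4 w.p. 7/100, 5 w.p. 9/100, 6 w.p. 11/100, …
E[payout] = (1/100)·1 + (3/100)·2 + (1/20)·3 + (7/100)·4 + (9/100)·5 + (11/100)·6 + (13/100)·7 + (3/20)·8 + (17/100)·9 + (19/100)·10 = 143/20
Expected profit = 143/20 − 4 = 63/20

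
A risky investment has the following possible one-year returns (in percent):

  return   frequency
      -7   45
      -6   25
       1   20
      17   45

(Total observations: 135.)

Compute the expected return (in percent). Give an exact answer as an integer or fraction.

64/27

Total = 135, so P(return=-7) = 45/135, etc.
E[X] = (1/3)·(-7) + (5/27)·(-6) + (4/27)·1 + (1/3)·17
     = 64/27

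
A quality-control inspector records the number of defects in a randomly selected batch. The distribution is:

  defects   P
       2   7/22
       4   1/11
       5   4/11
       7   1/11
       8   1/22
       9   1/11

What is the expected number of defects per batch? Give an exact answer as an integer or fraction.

51/11

E[X] = (7/22)·2 + (1/11)·4 + (4/11)·5 + (1/11)·7 + (1/22)·8 + (1/11)·9
     = 51/11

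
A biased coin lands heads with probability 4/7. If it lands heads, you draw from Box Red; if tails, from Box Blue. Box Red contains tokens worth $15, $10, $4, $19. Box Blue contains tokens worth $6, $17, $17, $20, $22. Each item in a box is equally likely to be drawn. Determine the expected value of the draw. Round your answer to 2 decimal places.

E[X | Box Red] = (15 + 10 + 4 + 19)/4 = 12
E[X | Box Blue] = (6 + 17 + 17 + 20 + 22)/5 = 82/5
E[X] = (4/7)·12 + (3/7)·82/5 = 486/35 ≈ 13.89

$13.89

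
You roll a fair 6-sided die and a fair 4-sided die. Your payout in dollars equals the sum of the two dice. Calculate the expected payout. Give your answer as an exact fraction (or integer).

$6

Distribution of the sum of the two dice: 2 w.p. 1/24, 3 w.p. 1/12, 4 w.p. 1/8, 5 w.p. 1/6, 6 w.p. 1/6, 7 w.p. 1/6, …
E[payout] = (1/24)·2 + (1/12)·3 + (1/8)·4 + (1/6)·5 + (1/6)·6 + (1/6)·7 + (1/8)·8 + (1/12)·9 + (1/24)·10 = 6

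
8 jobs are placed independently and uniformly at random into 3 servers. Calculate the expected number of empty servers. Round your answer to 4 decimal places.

0.1171

Let Xⱼ=1 if server j is empty. P(Xⱼ=1) = ((3-1)/3)^8 = 256/6561.
By linearity, E[#empty] = 3·256/6561 = 256/2187.
≈ 0.1171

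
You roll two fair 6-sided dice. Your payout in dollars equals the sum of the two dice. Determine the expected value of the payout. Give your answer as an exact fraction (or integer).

Distribution of the sum of the two dice: 2 w.p. 1/36, 3 w.p. 1/18, 4 w.p. 1/12, 5 w.p. 1/9, 6 w.p. 5/36, 7 w.p. 1/6, …
E[payout] = (1/36)·2 + (1/18)·3 + (1/12)·4 + (1/9)·5 + (5/36)·6 + (1/6)·7 + (5/36)·8 + (1/9)·9 + (1/12)·10 + (1/18)·11 + (1/36)·12 = 7

$7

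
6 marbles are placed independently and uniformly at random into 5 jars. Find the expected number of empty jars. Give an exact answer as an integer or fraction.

Let Xⱼ=1 if jar j is empty. P(Xⱼ=1) = ((5-1)/5)^6 = 4096/15625.
By linearity, E[#empty] = 5·4096/15625 = 4096/3125.

4096/3125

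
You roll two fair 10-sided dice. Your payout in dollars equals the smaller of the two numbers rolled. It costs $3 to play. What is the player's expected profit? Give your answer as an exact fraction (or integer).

17/20 dollars

Distribution of the smaller of the two numbers rolled: 1 w.p. 19/100, 2 w.p. 17/100, 3 w.p. 3/20, 4 w.p. 13/100, 5 w.p. 11/100, 6 w.p. 9/100, …
E[payout] = (19/100)·1 + (17/100)·2 + (3/20)·3 + (13/100)·4 + (11/100)·5 + (9/100)·6 + (7/100)·7 + (1/20)·8 + (3/100)·9 + (1/100)·10 = 77/20
Expected profit = 77/20 − 3 = 17/20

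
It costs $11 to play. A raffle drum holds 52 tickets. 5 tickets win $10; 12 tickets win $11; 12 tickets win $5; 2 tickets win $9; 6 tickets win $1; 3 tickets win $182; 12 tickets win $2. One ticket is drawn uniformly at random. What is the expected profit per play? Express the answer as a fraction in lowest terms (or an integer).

66/13 dollars

E[payout] = (5/52)·10 + (12/52)·11 + (12/52)·5 + (2/52)·9 + (6/52)·1 + (3/52)·182 + (12/52)·2 = 209/13
Expected profit = 209/13 − 11 = 66/13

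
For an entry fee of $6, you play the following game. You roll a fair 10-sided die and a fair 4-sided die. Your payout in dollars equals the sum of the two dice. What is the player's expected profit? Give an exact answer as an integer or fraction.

$2

Distribution of the sum of the two dice: 2 w.p. 1/40, 3 w.p. 1/20, 4 w.p. 3/40, 5 w.p. 1/10, 6 w.p. 1/10, 7 w.p. 1/10, …
E[payout] = (1/40)·2 + (1/20)·3 + (3/40)·4 + (1/10)·5 + (1/10)·6 + (1/10)·7 + (1/10)·8 + (1/10)·9 + (1/10)·10 + (1/10)·11 + (3/40)·12 + (1/20)·13 + (1/40)·14 = 8
Expected profit = 8 − 6 = 2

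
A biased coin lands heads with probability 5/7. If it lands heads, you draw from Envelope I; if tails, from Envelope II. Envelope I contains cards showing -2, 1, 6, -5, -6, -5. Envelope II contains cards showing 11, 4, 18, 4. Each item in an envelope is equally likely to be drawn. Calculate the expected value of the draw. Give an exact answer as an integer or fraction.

E[X | Envelope I] = (-2 + 1 + 6 − 5 − 6 − 5)/6 = -11/6
E[X | Envelope II] = (11 + 4 + 18 + 4)/4 = 37/4
E[X] = (5/7)·(-11/6) + (2/7)·37/4 = 4/3

4/3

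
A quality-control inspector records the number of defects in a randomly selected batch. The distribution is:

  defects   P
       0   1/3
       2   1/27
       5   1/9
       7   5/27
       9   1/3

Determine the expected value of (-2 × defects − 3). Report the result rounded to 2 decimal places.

-12.85

E[-2x-3] = (1/3)·(-3) + (1/27)·(-7) + (1/9)·(-13) + (5/27)·(-17) + (1/3)·(-21)
     = -347/27 ≈ -12.85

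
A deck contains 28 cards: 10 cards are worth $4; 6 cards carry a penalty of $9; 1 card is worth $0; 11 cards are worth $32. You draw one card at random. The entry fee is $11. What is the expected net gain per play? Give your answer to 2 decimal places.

$1.07

E[payout] = (10/28)·4 + (6/28)·(-9) + (1/28)·0 + (11/28)·32 = 169/14
Expected profit = 169/14 − 11 = 15/14 ≈ $1.07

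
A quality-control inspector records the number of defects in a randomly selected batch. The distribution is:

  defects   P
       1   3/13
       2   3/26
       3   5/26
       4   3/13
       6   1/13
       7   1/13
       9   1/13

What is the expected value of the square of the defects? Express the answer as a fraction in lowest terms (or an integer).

E[X²] = (3/13)·1 + (3/26)·4 + (5/26)·9 + (3/13)·16 + (1/13)·36 + (1/13)·49 + (1/13)·81
     = 491/26

491/26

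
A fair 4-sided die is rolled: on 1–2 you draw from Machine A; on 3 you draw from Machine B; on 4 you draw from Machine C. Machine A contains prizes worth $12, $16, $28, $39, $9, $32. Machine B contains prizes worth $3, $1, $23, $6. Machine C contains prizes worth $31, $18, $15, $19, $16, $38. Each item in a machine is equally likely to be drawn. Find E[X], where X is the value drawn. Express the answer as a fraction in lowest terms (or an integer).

917/48 dollars

E[X | Machine A] = (12 + 16 + 28 + 39 + 9 + 32)/6 = 68/3
E[X | Machine B] = (3 + 1 + 23 + 6)/4 = 33/4
E[X | Machine C] = (31 + 18 + 15 + 19 + 16 + 38)/6 = 137/6
E[X] = (1/2)·68/3 + (1/4)·33/4 + (1/4)·137/6 = 917/48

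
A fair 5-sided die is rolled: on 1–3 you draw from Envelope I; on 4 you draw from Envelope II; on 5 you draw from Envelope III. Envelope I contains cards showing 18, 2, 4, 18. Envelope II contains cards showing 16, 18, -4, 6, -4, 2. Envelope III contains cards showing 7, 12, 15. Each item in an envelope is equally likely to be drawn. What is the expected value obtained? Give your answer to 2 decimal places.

E[X | Envelope I] = (18 + 2 + 4 + 18)/4 = 21/2
E[X | Envelope II] = (16 + 18 − 4 + 6 − 4 + 2)/6 = 17/3
E[X | Envelope III] = (7 + 12 + 15)/3 = 34/3
E[X] = (3/5)·21/2 + (1/5)·17/3 + (1/5)·34/3 = 97/10 ≈ 9.70

9.70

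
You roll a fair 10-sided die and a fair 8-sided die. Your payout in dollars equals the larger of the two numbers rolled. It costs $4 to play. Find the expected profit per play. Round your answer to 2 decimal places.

Distribution of the larger of the two numbers rolled: 1 w.p. 1/80, 2 w.p. 3/80, 3 w.p. 1/16, 4 w.p. 7/80, 5 w.p. 9/80, 6 w.p. 11/80, …
E[payout] = (1/80)·1 + (3/80)·2 + (1/16)·3 + (7/80)·4 + (9/80)·5 + (11/80)·6 + (13/80)·7 + (3/16)·8 + (1/10)·9 + (1/10)·10 = 131/20
Expected profit = 131/20 − 4 = 51/20 ≈ $2.55

$2.55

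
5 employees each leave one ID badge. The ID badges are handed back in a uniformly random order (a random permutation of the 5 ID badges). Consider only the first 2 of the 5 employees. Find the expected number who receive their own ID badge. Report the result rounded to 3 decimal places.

Let Xᵢ = 1 if person i gets their own ID badge. For each i, P(Xᵢ=1) = 1/5.
By linearity of expectation, E[X₁+…+X_2] = 2·(1/5) = 2/5.
≈ 0.400

0.400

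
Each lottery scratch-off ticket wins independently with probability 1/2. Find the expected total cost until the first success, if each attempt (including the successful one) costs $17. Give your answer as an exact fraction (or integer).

$34

E[#attempts] = 1/p = 2; E[cost] = 17·2 = 34.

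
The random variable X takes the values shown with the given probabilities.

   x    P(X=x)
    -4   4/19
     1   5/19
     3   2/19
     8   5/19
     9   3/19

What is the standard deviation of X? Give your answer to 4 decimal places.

4.8541

E[X] = 62/19, E[X²] = 650/19
Var(X) = E[X²] − (E[X])² = 650/19 − 3844/361 = 8506/361
SD(X) = √(8506/361) ≈ 4.8541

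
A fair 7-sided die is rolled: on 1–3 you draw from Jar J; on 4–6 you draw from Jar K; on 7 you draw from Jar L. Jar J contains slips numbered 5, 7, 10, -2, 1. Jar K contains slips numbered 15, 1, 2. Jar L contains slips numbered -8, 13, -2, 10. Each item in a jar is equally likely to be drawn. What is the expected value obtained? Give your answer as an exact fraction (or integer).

677/140

E[X | Jar J] = (5 + 7 + 10 − 2 + 1)/5 = 21/5
E[X | Jar K] = (15 + 1 + 2)/3 = 6
E[X | Jar L] = (-8 + 13 − 2 + 10)/4 = 13/4
E[X] = (3/7)·21/5 + (3/7)·6 + (1/7)·13/4 = 677/140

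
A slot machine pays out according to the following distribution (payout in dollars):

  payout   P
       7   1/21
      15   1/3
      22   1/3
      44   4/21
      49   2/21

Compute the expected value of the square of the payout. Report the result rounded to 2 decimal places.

836.10

E[X²] = (1/21)·49 + (1/3)·225 + (1/3)·484 + (4/21)·1936 + (2/21)·2401
     = 17558/21 ≈ 836.10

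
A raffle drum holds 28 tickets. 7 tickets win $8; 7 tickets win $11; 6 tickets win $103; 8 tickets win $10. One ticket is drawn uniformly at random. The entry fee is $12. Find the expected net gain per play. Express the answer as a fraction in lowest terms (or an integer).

495/28 dollars

E[payout] = (7/28)·8 + (7/28)·11 + (6/28)·103 + (8/28)·10 = 831/28
Expected profit = 831/28 − 12 = 495/28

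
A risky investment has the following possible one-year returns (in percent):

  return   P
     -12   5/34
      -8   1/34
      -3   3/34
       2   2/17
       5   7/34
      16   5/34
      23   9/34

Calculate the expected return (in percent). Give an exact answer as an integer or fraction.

253/34

E[X] = (5/34)·(-12) + (1/34)·(-8) + (3/34)·(-3) + (2/17)·2 + (7/34)·5 + (5/34)·16 + (9/34)·23
     = 253/34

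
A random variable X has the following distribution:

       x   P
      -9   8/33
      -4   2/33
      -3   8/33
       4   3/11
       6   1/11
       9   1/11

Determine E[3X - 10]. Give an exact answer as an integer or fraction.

E[3x-10] = (8/33)·(-37) + (2/33)·(-22) + (8/33)·(-19) + (3/11)·2 + (1/11)·8 + (1/11)·17
     = -133/11

-133/11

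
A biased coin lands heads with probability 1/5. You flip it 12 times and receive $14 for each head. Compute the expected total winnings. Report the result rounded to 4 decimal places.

E[#heads] = 12·1/5 = 12/5 (linearity over flips).
E[winnings] = 14·12/5 = 168/5.
≈ 33.6000

$33.6000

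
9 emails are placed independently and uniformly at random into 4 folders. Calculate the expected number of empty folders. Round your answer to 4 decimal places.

0.3003

Let Xⱼ=1 if folder j is empty. P(Xⱼ=1) = ((4-1)/4)^9 = 19683/262144.
By linearity, E[#empty] = 4·19683/262144 = 19683/65536.
≈ 0.3003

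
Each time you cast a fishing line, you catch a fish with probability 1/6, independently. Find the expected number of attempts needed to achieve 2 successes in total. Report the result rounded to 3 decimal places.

By linearity (sum of 2 independent geometric waits), E[trials] = 2/p = 2/(1/6) = 12.
≈ 12.000

12.000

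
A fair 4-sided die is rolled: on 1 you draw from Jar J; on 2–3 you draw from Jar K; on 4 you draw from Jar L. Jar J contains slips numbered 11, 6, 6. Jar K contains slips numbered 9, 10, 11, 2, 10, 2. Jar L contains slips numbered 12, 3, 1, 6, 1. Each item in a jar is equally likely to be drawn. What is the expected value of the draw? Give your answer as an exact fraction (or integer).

E[X | Jar J] = (11 + 6 + 6)/3 = 23/3
E[X | Jar K] = (9 + 10 + 11 + 2 + 10 + 2)/6 = 22/3
E[X | Jar L] = (12 + 3 + 1 + 6 + 1)/5 = 23/5
E[X] = (1/4)·23/3 + (1/2)·22/3 + (1/4)·23/5 = 101/15

101/15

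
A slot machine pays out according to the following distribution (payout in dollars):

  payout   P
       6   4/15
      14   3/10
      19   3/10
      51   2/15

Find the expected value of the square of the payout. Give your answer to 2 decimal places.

E[X²] = (4/15)·36 + (3/10)·196 + (3/10)·361 + (2/15)·2601
     = 1047/2 ≈ 523.50

523.50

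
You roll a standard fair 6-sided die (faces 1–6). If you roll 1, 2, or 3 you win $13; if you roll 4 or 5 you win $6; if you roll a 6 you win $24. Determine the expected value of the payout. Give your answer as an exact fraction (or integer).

25/2 dollars

E[payout] = (1/3)·6 + (1/2)·13 + (1/6)·24 = 25/2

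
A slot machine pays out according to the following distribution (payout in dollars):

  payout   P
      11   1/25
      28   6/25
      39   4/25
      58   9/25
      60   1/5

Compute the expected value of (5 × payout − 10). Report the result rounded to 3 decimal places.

E[5x-10] = (1/25)·45 + (6/25)·130 + (4/25)·185 + (9/25)·280 + (1/5)·290
     = 1107/5 ≈ 221.400

221.400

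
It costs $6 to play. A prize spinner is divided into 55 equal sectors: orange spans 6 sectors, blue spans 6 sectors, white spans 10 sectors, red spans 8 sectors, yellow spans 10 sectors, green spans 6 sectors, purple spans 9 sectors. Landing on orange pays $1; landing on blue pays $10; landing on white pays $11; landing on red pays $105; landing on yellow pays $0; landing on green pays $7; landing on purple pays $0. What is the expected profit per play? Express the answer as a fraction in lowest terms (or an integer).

E[payout] = (6/55)·1 + (6/55)·10 + (10/55)·11 + (8/55)·105 + (10/55)·0 + (6/55)·7 + (9/55)·0 = 1058/55
Expected profit = 1058/55 − 6 = 728/55

728/55 dollars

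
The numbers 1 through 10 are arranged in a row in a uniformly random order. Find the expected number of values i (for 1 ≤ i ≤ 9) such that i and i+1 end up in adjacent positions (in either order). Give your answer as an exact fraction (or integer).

9/5

For each i ∈ {1,…,9}, let Xᵢ = 1 if i and i+1 are adjacent. P(Xᵢ=1) = 2·(10−1)!/10! = 2/10.
By linearity, E[ΣXᵢ] = (9)·(2/10) = 9/5.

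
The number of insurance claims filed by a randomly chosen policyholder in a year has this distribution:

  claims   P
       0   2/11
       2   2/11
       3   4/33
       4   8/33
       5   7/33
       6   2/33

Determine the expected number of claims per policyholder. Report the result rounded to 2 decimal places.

3.12

E[X] = (2/11)·0 + (2/11)·2 + (4/33)·3 + (8/33)·4 + (7/33)·5 + (2/33)·6
     = 103/33 ≈ 3.12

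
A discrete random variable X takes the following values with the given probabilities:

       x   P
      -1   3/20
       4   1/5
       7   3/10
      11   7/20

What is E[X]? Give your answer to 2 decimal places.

6.60

E[X] = (3/20)·(-1) + (1/5)·4 + (3/10)·7 + (7/20)·11
     = 33/5 ≈ 6.60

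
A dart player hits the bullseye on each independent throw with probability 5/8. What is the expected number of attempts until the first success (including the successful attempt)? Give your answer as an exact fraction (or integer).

For a geometric distribution, E[trials] = 1/p = 1/(5/8) = 8/5.

8/5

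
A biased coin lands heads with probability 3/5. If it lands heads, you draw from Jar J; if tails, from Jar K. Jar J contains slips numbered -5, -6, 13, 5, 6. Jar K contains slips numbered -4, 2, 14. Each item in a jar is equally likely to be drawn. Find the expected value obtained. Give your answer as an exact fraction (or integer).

79/25

E[X | Jar J] = (-5 − 6 + 13 + 5 + 6)/5 = 13/5
E[X | Jar K] = (-4 + 2 + 14)/3 = 4
E[X] = (3/5)·13/5 + (2/5)·4 = 79/25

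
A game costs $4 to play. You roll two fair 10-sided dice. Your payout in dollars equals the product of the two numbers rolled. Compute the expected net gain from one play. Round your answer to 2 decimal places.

$26.25

Distribution of the product of the two numbers rolled: 1 w.p. 1/100, 2 w.p. 1/50, 3 w.p. 1/50, 4 w.p. 3/100, 5 w.p. 1/50, 6 w.p. 1/25, …
E[payout] = (1/100)·1 + (1/50)·2 + (1/50)·3 + (3/100)·4 + (1/50)·5 + (1/25)·6 + (1/50)·7 + (1/25)·8 + (3/100)·9 + (1/25)·10 + (1/25)·12 + (1/50)·14 + (1/50)·15 + (3/100)·16 + (1/25)·18 + (1/25)·20 + (1/50)·21 + (1/25)·24 + (1/100)·25 + (1/50)·27 + (1/50)·28 + (1/25)·30 + (1/50)·32 + (1/50)·35 + (3/100)·36 + (1/25)·40 + (1/50)·42 + (1/50)·45 + (1/50)·48 + (1/100)·49 + (1/50)·50 + (1/50)·54 + (1/50)·56 + (1/50)·60 + (1/50)·63 + (1/100)·64 + (1/50)·70 + (1/50)·72 + (1/50)·80 + (1/100)·81 + (1/50)·90 + (1/100)·100 = 121/4
Expected profit = 121/4 − 4 = 105/4 ≈ $26.25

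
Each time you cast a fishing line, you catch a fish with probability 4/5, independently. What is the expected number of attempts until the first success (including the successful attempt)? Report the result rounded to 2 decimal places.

For a geometric distribution, E[trials] = 1/p = 1/(4/5) = 5/4.
≈ 1.25

1.25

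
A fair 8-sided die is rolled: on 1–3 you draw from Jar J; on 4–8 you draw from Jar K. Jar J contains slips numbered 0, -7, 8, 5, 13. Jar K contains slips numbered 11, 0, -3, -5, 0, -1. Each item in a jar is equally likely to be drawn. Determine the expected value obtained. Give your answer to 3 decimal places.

1.633

E[X | Jar J] = (0 − 7 + 8 + 5 + 13)/5 = 19/5
E[X | Jar K] = (11 + 0 − 3 − 5 + 0 − 1)/6 = 1/3
E[X] = (3/8)·19/5 + (5/8)·1/3 = 49/30 ≈ 1.633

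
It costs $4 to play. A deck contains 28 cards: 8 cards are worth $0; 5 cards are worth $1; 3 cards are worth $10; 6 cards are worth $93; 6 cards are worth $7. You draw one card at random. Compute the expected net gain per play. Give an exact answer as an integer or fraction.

523/28 dollars

E[payout] = (8/28)·0 + (5/28)·1 + (3/28)·10 + (6/28)·93 + (6/28)·7 = 635/28
Expected profit = 635/28 − 4 = 523/28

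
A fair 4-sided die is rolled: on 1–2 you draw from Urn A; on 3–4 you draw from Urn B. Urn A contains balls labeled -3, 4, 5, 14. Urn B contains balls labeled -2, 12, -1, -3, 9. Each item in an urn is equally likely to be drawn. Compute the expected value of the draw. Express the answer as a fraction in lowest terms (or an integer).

4

E[X | Urn A] = (-3 + 4 + 5 + 14)/4 = 5
E[X | Urn B] = (-2 + 12 − 1 − 3 + 9)/5 = 3
E[X] = (1/2)·5 + (1/2)·3 = 4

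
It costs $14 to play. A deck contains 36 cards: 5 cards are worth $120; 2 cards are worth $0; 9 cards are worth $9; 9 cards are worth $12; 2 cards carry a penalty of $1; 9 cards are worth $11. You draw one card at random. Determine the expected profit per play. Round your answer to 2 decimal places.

E[payout] = (5/36)·120 + (2/36)·0 + (9/36)·9 + (9/36)·12 + (2/36)·(-1) + (9/36)·11 = 443/18
Expected profit = 443/18 − 14 = 191/18 ≈ $10.61

$10.61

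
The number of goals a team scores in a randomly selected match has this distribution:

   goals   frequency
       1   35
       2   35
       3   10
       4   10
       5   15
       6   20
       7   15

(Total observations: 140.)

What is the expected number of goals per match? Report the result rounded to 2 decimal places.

3.39

Total = 140, so P(goals=1) = 35/140, etc.
E[X] = (1/4)·1 + (1/4)·2 + (1/14)·3 + (1/14)·4 + (3/28)·5 + (1/7)·6 + (3/28)·7
     = 95/28 ≈ 3.39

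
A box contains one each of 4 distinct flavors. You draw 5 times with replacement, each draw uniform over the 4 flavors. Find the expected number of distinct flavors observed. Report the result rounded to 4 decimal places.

Let Xⱼ=1 if type j appears at least once. P(Xⱼ=1) = 1 − ((4−1)/4)^5 = 781/1024.
E[#distinct] = 4·781/1024 = 781/256.
≈ 3.0508

3.0508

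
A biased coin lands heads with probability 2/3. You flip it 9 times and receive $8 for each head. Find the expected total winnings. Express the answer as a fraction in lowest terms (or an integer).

$48

E[#heads] = 9·2/3 = 6 (linearity over flips).
E[winnings] = 8·6 = 48.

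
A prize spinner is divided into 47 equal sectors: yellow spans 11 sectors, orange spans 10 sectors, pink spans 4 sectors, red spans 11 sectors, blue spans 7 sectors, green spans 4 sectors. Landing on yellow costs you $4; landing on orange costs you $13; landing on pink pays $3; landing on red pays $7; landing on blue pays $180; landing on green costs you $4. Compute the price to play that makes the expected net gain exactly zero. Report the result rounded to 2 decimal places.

$24.66

E[payout] = (11/47)·(-4) + (10/47)·(-13) + (4/47)·3 + (11/47)·7 + (7/47)·180 + (4/47)·(-4) = 1159/47
Fair fee = E[payout] = 1159/47 ≈ $24.66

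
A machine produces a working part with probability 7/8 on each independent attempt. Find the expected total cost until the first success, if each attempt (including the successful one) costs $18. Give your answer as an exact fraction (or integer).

E[#attempts] = 1/p = 8/7; E[cost] = 18·8/7 = 144/7.

144/7 dollars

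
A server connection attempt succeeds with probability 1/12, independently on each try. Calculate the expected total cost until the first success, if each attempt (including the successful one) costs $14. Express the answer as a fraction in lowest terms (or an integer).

E[#attempts] = 1/p = 12; E[cost] = 14·12 = 168.

$168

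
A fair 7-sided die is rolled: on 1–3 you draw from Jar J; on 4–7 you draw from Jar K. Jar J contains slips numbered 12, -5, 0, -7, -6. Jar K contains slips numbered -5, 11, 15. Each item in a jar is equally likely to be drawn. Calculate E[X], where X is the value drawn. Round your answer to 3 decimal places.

3.486

E[X | Jar J] = (12 − 5 + 0 − 7 − 6)/5 = -6/5
E[X | Jar K] = (-5 + 11 + 15)/3 = 7
E[X] = (3/7)·(-6/5) + (4/7)·7 = 122/35 ≈ 3.486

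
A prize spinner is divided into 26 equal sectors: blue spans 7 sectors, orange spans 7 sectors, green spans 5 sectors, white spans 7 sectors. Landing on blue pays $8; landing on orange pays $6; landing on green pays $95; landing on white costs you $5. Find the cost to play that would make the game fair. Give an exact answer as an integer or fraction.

E[payout] = (7/26)·8 + (7/26)·6 + (5/26)·95 + (7/26)·(-5) = 269/13
Fair fee = E[payout] = 269/13

269/13 dollars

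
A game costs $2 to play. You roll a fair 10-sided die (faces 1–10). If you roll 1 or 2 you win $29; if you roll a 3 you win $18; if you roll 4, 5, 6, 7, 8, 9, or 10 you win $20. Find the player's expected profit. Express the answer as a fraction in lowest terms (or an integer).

98/5 dollars

E[payout] = (1/10)·18 + (7/10)·20 + (1/5)·29 = 108/5
Expected profit = 108/5 − 2 = 98/5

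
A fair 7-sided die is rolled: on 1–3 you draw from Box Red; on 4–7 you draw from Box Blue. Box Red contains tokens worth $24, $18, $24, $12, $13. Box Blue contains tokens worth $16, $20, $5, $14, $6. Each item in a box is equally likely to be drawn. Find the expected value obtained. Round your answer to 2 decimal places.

$14.77

E[X | Box Red] = (24 + 18 + 24 + 12 + 13)/5 = 91/5
E[X | Box Blue] = (16 + 20 + 5 + 14 + 6)/5 = 61/5
E[X] = (3/7)·91/5 + (4/7)·61/5 = 517/35 ≈ 14.77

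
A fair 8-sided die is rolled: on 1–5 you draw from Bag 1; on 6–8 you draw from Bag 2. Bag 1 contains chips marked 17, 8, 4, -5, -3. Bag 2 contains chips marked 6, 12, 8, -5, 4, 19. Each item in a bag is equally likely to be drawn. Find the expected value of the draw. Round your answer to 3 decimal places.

E[X | Bag 1] = (17 + 8 + 4 − 5 − 3)/5 = 21/5
E[X | Bag 2] = (6 + 12 + 8 − 5 + 4 + 19)/6 = 22/3
E[X] = (5/8)·21/5 + (3/8)·22/3 = 43/8 ≈ 5.375

5.375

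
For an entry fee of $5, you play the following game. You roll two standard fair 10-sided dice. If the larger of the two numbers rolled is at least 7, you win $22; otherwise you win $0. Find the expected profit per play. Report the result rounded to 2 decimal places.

$9.08

E[payout] = (9/25)·0 + (16/25)·22 = 352/25
Expected profit = 352/25 − 5 = 227/25 ≈ $9.08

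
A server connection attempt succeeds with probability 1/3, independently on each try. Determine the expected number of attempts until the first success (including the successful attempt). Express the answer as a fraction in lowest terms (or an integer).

For a geometric distribution, E[trials] = 1/p = 1/(1/3) = 3.

3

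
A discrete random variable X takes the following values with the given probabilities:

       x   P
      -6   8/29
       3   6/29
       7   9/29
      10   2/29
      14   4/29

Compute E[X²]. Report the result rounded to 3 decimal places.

60.931

E[X²] = (8/29)·36 + (6/29)·9 + (9/29)·49 + (2/29)·100 + (4/29)·196
     = 1767/29 ≈ 60.931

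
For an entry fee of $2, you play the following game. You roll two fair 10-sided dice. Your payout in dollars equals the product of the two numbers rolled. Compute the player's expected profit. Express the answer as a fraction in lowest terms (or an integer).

Distribution of the product of the two numbers rolled: 1 w.p. 1/100, 2 w.p. 1/50, 3 w.p. 1/50, 4 w.p. 3/100, 5 w.p. 1/50, 6 w.p. 1/25, …
E[payout] = (1/100)·1 + (1/50)·2 + (1/50)·3 + (3/100)·4 + (1/50)·5 + (1/25)·6 + (1/50)·7 + (1/25)·8 + (3/100)·9 + (1/25)·10 + (1/25)·12 + (1/50)·14 + (1/50)·15 + (3/100)·16 + (1/25)·18 + (1/25)·20 + (1/50)·21 + (1/25)·24 + (1/100)·25 + (1/50)·27 + (1/50)·28 + (1/25)·30 + (1/50)·32 + (1/50)·35 + (3/100)·36 + (1/25)·40 + (1/50)·42 + (1/50)·45 + (1/50)·48 + (1/100)·49 + (1/50)·50 + (1/50)·54 + (1/50)·56 + (1/50)·60 + (1/50)·63 + (1/100)·64 + (1/50)·70 + (1/50)·72 + (1/50)·80 + (1/100)·81 + (1/50)·90 + (1/100)·100 = 121/4
Expected profit = 121/4 − 2 = 113/4

113/4 dollars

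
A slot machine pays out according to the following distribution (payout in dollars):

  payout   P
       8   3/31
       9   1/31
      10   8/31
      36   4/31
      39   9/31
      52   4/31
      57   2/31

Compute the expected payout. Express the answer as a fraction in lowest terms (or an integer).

$30

E[X] = (3/31)·8 + (1/31)·9 + (8/31)·10 + (4/31)·36 + (9/31)·39 + (4/31)·52 + (2/31)·57
     = 30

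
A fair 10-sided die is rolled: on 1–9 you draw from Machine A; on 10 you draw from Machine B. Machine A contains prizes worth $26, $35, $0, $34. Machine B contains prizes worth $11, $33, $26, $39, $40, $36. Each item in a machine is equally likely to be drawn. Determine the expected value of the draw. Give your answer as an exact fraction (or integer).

E[X | Machine A] = (26 + 35 + 0 + 34)/4 = 95/4
E[X | Machine B] = (11 + 33 + 26 + 39 + 40 + 36)/6 = 185/6
E[X] = (9/10)·95/4 + (1/10)·185/6 = 587/24

587/24 dollars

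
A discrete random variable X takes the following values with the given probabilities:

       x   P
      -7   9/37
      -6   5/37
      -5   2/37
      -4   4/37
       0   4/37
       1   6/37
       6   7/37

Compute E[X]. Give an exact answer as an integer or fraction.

E[X] = (9/37)·(-7) + (5/37)·(-6) + (2/37)·(-5) + (4/37)·(-4) + (4/37)·0 + (6/37)·1 + (7/37)·6
     = -71/37

-71/37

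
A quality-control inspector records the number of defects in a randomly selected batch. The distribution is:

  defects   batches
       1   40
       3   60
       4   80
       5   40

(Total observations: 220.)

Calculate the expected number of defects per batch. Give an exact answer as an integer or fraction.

Total = 220, so P(defects=1) = 40/220, etc.
E[X] = (2/11)·1 + (3/11)·3 + (4/11)·4 + (2/11)·5
     = 37/11

37/11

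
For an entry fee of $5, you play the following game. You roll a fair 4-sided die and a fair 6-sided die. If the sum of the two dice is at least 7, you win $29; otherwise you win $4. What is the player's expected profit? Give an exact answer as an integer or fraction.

113/12 dollars

E[payout] = (7/12)·4 + (5/12)·29 = 173/12
Expected profit = 173/12 − 5 = 113/12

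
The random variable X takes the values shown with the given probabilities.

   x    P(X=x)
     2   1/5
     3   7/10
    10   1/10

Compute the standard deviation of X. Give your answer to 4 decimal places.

E[X] = 7/2, E[X²] = 171/10
Var(X) = E[X²] − (E[X])² = 171/10 − 49/4 = 97/20
SD(X) = √(97/20) ≈ 2.2023

2.2023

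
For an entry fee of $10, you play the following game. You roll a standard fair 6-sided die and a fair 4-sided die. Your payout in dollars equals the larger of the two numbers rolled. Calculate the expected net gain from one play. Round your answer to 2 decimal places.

Distribution of the larger of the two numbers rolled: 1 w.p. 1/24, 2 w.p. 1/8, 3 w.p. 5/24, 4 w.p. 7/24, 5 w.p. 1/6, 6 w.p. 1/6
E[payout] = (1/24)·1 + (1/8)·2 + (5/24)·3 + (7/24)·4 + (1/6)·5 + (1/6)·6 = 47/12
Expected profit = 47/12 − 10 = -73/12 ≈ -$6.08

-$6.08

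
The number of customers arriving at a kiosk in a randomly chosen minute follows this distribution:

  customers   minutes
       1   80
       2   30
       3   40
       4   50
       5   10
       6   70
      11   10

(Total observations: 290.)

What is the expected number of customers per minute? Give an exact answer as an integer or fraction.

Total = 290, so P(customers=1) = 80/290, etc.
E[X] = (8/29)·1 + (3/29)·2 + (4/29)·3 + (5/29)·4 + (1/29)·5 + (7/29)·6 + (1/29)·11
     = 104/29

104/29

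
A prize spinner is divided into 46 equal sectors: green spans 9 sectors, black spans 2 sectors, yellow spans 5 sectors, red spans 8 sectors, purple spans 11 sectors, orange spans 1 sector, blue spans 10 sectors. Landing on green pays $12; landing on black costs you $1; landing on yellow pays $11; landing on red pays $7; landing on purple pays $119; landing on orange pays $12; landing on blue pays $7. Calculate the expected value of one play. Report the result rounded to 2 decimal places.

E[payout] = (9/46)·12 + (2/46)·(-1) + (5/46)·11 + (8/46)·7 + (11/46)·119 + (1/46)·12 + (10/46)·7 = 804/23
≈ $34.96

$34.96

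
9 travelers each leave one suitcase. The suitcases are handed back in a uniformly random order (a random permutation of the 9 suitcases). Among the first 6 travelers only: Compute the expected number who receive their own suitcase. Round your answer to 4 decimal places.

0.6667

Let Xᵢ = 1 if person i gets their own suitcase. For each i, P(Xᵢ=1) = 1/9.
By linearity of expectation, E[X₁+…+X_6] = 6·(1/9) = 2/3.
≈ 0.6667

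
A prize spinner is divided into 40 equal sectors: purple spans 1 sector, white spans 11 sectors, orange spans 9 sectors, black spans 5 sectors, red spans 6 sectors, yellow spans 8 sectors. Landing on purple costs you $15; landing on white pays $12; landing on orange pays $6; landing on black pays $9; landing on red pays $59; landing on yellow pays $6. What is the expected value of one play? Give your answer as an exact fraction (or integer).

E[payout] = (1/40)·(-15) + (11/40)·12 + (9/40)·6 + (5/40)·9 + (6/40)·59 + (8/40)·6 = 309/20

309/20 dollars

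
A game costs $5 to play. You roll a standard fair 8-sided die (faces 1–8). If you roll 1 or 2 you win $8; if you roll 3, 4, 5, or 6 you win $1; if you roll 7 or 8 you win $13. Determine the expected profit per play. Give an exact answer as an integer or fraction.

E[payout] = (1/2)·1 + (1/4)·8 + (1/4)·13 = 23/4
Expected profit = 23/4 − 5 = 3/4

3/4 dollars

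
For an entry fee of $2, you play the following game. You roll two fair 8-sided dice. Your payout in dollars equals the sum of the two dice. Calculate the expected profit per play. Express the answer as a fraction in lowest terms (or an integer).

Distribution of the sum of the two dice: 2 w.p. 1/64, 3 w.p. 1/32, 4 w.p. 3/64, 5 w.p. 1/16, 6 w.p. 5/64, 7 w.p. 3/32, …
E[payout] = (1/64)·2 + (1/32)·3 + (3/64)·4 + (1/16)·5 + (5/64)·6 + (3/32)·7 + (7/64)·8 + (1/8)·9 + (7/64)·10 + (3/32)·11 + (5/64)·12 + (1/16)·13 + (3/64)·14 + (1/32)·15 + (1/64)·16 = 9
Expected profit = 9 − 2 = 7

$7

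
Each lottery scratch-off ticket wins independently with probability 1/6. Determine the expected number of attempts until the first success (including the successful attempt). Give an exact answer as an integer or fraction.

For a geometric distribution, E[trials] = 1/p = 1/(1/6) = 6.

6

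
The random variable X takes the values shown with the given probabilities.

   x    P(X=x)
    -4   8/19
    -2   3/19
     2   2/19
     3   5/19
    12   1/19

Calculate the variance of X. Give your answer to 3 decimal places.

E[X] = (8/19)·(-4) + (3/19)·(-2) + (2/19)·2 + (5/19)·3 + (1/19)·12 = -7/19
E[X²] = (8/19)·16 + (3/19)·4 + (2/19)·4 + (5/19)·9 + (1/19)·144 = 337/19
Var(X) = 337/19 − (-7/19)² = 6354/361 ≈ 17.601

17.601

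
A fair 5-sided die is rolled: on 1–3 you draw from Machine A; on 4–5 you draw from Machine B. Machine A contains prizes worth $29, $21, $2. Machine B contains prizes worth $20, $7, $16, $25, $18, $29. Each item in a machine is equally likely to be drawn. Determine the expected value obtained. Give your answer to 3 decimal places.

$18.067

E[X | Machine A] = (29 + 21 + 2)/3 = 52/3
E[X | Machine B] = (20 + 7 + 16 + 25 + 18 + 29)/6 = 115/6
E[X] = (3/5)·52/3 + (2/5)·115/6 = 271/15 ≈ 18.067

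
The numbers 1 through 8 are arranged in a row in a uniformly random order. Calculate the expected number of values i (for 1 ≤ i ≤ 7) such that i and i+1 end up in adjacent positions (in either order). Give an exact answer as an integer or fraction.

7/4

For each i ∈ {1,…,7}, let Xᵢ = 1 if i and i+1 are adjacent. P(Xᵢ=1) = 2·(8−1)!/8! = 2/8.
By linearity, E[ΣXᵢ] = (7)·(2/8) = 7/4.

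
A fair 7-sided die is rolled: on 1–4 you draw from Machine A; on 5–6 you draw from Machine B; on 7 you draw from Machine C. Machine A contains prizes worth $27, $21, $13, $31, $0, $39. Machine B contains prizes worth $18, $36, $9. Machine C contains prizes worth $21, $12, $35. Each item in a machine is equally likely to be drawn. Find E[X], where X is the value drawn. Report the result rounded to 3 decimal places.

$21.714

E[X | Machine A] = (27 + 21 + 13 + 31 + 0 + 39)/6 = 131/6
E[X | Machine B] = (18 + 36 + 9)/3 = 21
E[X | Machine C] = (21 + 12 + 35)/3 = 68/3
E[X] = (4/7)·131/6 + (2/7)·21 + (1/7)·68/3 = 152/7 ≈ 21.714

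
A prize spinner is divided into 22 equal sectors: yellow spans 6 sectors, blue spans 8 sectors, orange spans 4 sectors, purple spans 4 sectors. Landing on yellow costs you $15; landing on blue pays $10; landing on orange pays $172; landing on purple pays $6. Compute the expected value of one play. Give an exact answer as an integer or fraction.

351/11 dollars

E[payout] = (6/22)·(-15) + (8/22)·10 + (4/22)·172 + (4/22)·6 = 351/11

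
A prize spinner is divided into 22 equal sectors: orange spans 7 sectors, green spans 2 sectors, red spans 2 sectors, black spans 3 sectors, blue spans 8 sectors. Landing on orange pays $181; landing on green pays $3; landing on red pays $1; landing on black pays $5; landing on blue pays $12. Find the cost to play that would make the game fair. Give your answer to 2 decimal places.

E[payout] = (7/22)·181 + (2/22)·3 + (2/22)·1 + (3/22)·5 + (8/22)·12 = 63
Fair fee = E[payout] = 63 ≈ $63.00

$63.00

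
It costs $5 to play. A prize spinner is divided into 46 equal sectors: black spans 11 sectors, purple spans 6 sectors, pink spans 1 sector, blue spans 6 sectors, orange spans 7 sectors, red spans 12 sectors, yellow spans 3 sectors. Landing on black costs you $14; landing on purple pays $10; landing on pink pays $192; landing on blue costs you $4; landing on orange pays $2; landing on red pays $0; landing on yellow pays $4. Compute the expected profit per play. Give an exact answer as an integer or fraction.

E[payout] = (11/46)·(-14) + (6/46)·10 + (1/46)·192 + (6/46)·(-4) + (7/46)·2 + (12/46)·0 + (3/46)·4 = 50/23
Expected profit = 50/23 − 5 = -65/23

-65/23 dollars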